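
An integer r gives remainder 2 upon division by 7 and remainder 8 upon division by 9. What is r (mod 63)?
M = 7 × 9 = 63. M₁ = 9, y₁ ≡ 4 (mod 7). M₂ = 7, y₂ ≡ 4 (mod 9). r = 2×9×4 + 8×7×4 ≡ 44 (mod 63)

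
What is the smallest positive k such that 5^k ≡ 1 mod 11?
Powers of 5 mod 11: 5^1≡5, 5^2≡3, 5^3≡4, 5^4≡9, 5^5≡1. ord_11(5) = 5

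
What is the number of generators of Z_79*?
Number of primitive roots mod 79 = φ(p-1) = φ(78) = 24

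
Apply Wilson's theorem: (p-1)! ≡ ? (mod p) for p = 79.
By Wilson's theorem, (78)! ≡ -1 ≡ 78 (mod 79)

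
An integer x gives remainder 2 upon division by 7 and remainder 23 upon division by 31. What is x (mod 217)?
M = 7 × 31 = 217. M₁ = 31, y₁ ≡ 5 (mod 7). M₂ = 7, y₂ ≡ 9 (mod 31). x = 2×31×5 + 23×7×9 ≡ 23 (mod 217)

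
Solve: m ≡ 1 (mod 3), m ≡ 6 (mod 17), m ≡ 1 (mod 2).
M = 3 × 17 × 2 = 102. M₁ = 34, y₁ ≡ 1 (mod 3). M₂ = 6, y₂ ≡ 3 (mod 17). M₃ = 51, y₃ ≡ 1 (mod 2). m = 1×34×1 + 6×6×3 + 1×51×1 ≡ 91 (mod 102)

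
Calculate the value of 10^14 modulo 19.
By repeated squaring mod 19: 10^{1}≡10, 10^{2}≡5, 10^{4}≡6, 10^{8}≡17. Then 10^{14} = 10^{8+4+2} ≡ 17 × 6 × 5 ≡ 16 mod 19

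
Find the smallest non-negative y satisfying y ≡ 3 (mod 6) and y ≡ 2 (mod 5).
M = 6 × 5 = 30. M₁ = 5, y₁ ≡ 5 (mod 6). M₂ = 6, y₂ ≡ 1 (mod 5). y = 3×5×5 + 2×6×1 ≡ 27 (mod 30)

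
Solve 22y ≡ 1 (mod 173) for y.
Since 173 is prime, by Fermat 22^(-1) ≡ 22^{171} ≡ 118 (mod 173). Verify: 22 × 118 = 2596 ≡ 1 (mod 173)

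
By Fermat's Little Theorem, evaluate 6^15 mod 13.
By Fermat: 6^{12} ≡ 1 (mod 13). So 6^{15} = 6^{12} · 6^{3} ≡ 6^{3} ≡ 8 (mod 13)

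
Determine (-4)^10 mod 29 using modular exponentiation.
By repeated squaring (mod 29): (-4)^{1}≡25, (-4)^{2}≡16, (-4)^{4}≡24, (-4)^{8}≡25. Then (-4)^{10} = (-4)^{8+2} ≡ 25 × 16 ≡ 23 (mod 29)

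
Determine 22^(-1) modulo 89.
Since 89 is prime, by Fermat 22^(-1) ≡ 22^{87} ≡ 85 mod 89. Verify: 22 × 85 = 1870 ≡ 1 mod 89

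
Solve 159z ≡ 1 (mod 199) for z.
Since 199 is prime, by Fermat 159^(-1) ≡ 159^{197} ≡ 194 (mod 199). Verify: 159 × 194 = 30846 ≡ 1 (mod 199)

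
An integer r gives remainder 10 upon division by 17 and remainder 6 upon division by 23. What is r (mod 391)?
M = 17 × 23 = 391. M₁ = 23, y₁ ≡ 3 (mod 17). M₂ = 17, y₂ ≡ 19 (mod 23). r = 10×23×3 + 6×17×19 ≡ 282 (mod 391)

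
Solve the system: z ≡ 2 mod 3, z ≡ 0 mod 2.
M = 3 × 2 = 6. M₁ = 2, y₁ ≡ 2 mod 3. M₂ = 3, y₂ ≡ 1 mod 2. z = 2×2×2 + 0×3×1 ≡ 2 mod 6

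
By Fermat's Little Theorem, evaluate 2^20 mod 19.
By Fermat: 2^{18} ≡ 1 mod 19. So 2^{20} = 2^{18} · 2^{2} ≡ 2^{2} ≡ 4 mod 19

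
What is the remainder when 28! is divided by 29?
By Wilson's theorem, (28)! ≡ -1 ≡ 28 (mod 29)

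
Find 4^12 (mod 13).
Using Fermat: 4^{12} ≡ 1 (mod 13). 12 ≡ 0 (mod 12). So 4^{12} ≡ 4^{0} ≡ 1 (mod 13)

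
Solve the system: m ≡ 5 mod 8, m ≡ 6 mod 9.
M = 8 × 9 = 72. M₁ = 9, y₁ ≡ 1 mod 8. M₂ = 8, y₂ ≡ 8 mod 9. m = 5×9×1 + 6×8×8 ≡ 69 mod 72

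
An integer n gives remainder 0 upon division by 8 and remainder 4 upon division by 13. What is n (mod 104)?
M = 8 × 13 = 104. M₁ = 13, y₁ ≡ 5 (mod 8). M₂ = 8, y₂ ≡ 5 (mod 13). n = 0×13×5 + 4×8×5 ≡ 56 (mod 104)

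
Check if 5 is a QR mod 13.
By Euler's criterion: 5^{6} ≡ 12 mod 13. Since this equals -1 (≡ 12), 5 is not a QR.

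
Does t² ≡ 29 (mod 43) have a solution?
By Euler's criterion: 29^{21} ≡ 42 (mod 43). Since this equals -1 (≡ 42), 29 is not a QR.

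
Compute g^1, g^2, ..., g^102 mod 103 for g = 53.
53^1, 53^2, ..., 53^{102} mod 103: [53, 28, 42, 63, 43, 13, 71, 55, 31, 98, 44, 66, 99, 97, 94, 38, 57, 34, 51, 25, 89, 82, 20, 30, 45, 16, 24, 36, 54, 81, 70, 2, 3, 56, 84, 23, 86, 26, 39, 7, 62, 93, 88, 29, 95, 91, 85, 76, 11, 68, 102, 50, 75, 61, 40, 60, 90, 32, 48, 72, 5, 59, 37, 4, 6, 9, 65, 46, 69, 52, 78, 14, 21, 83, 73, 58, 87, 79, 67, 49, 22, 33, 101, 100, 47, 19, 80, 17, 77, 64, 96, 41, 10, 15, 74, 8, 12, 18, 27, 92, 35, 1]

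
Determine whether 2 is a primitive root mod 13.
ord_13(2) divides 12. For each prime q|12: 2^{6}≡12, 2^{4}≡3, none ≡ 1. So 2 has order 12 and is a primitive root mod 13.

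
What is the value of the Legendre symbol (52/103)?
(52/103) = 52^{51} mod 103 = 1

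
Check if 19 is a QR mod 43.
By Euler's criterion: 19^{21} ≡ 42 mod 43. Since this equals -1 (≡ 42), 19 is not a QR.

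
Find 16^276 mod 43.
Using Fermat: 16^{42} ≡ 1 mod 43. 276 ≡ 24 mod 42. So 16^{276} ≡ 16^{24} ≡ 11 mod 43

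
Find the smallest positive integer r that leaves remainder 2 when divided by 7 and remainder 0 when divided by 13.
M = 7 × 13 = 91. M₁ = 13, y₁ ≡ 6 mod 7. M₂ = 7, y₂ ≡ 2 mod 13. r = 2×13×6 + 0×7×2 ≡ 65 mod 91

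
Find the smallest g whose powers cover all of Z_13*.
g = 2. For each prime q|12: 2^{6}≡12, 2^{4}≡3, none ≡ 1, so ord_13(2) = 12 and 2 is a primitive root.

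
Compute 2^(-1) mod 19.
Since 19 is prime, by Fermat 2^(-1) ≡ 2^{17} ≡ 10 mod 19. Verify: 2 × 10 = 20 ≡ 1 mod 19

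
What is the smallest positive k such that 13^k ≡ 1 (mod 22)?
Powers of 13 mod 22: 13^1≡13, 13^2≡15, 13^3≡19, 13^4≡5, 13^5≡21, 13^6≡9, 13^7≡7, 13^8≡3, 13^9≡17, 13^10≡1. ord_22(13) = 10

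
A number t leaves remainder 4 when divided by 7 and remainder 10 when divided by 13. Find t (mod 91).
M = 7 × 13 = 91. M₁ = 13, y₁ ≡ 6 (mod 7). M₂ = 7, y₂ ≡ 2 (mod 13). t = 4×13×6 + 10×7×2 ≡ 88 (mod 91)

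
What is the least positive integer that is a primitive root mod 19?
g = 2. Powers: [2, 4, 8, 16, 13, 7, 14, 9, ...] generates all 18 non-zero residues.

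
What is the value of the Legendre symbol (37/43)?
(37/43) = 37^{21} mod 43 = -1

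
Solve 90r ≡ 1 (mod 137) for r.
Since 137 is prime, by Fermat 90^(-1) ≡ 90^{135} ≡ 102 (mod 137). Verify: 90 × 102 = 9180 ≡ 1 (mod 137)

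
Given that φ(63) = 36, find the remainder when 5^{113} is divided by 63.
By Euler: 5^{36} ≡ 1 (mod 63) since gcd(5, 63) = 1. 113 = 3×36 + 5. So 5^{113} ≡ 5^{5} ≡ 38 (mod 63)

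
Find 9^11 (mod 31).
By repeated squaring (mod 31): 9^{1}≡9, 9^{2}≡19, 9^{4}≡20, 9^{8}≡28. Then 9^{11} = 9^{8+2+1} ≡ 28 × 19 × 9 ≡ 14 (mod 31)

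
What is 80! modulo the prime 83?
(82)! = (80)! × (81) × (82) ≡ -1 (mod 83). So (80)! ≡ -1 × [(82)(81)]^(-1) ≡ 41 (mod 83)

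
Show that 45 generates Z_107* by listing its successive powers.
45^1, 45^2, ..., 45^{106} mod 107: [45, 99, 68, 64, 98, 23, 72, 30, 66, 81, 7, 101, 51, 48, 20, 44, 54, 76, 103, 34, 32, 49, 65, 36, 15, 33, 94, 57, 104, 79, 24, 10, 22, 27, 38, 105, 17, 16, 78, 86, 18, 61, 70, 47, 82, 52, 93, 12, 5, 11, 67, 19, 106, 62, 8, 39, 43, 9, 84, 35, 77, 41, 26, 100, 6, 56, 59, 87, 63, 53, 31, 4, 73, 75, 58, 42, 71, 92, 74, 13, 50, 3, 28, 83, 97, 85, 80, 69, 2, 90, 91, 29, 21, 89, 46, 37, 60, 25, 55, 14, 95, 102, 96, 40, 88, 1]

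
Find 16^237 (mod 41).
Using Fermat: 16^{40} ≡ 1 (mod 41). 237 ≡ 37 (mod 40). So 16^{237} ≡ 16^{37} ≡ 10 (mod 41)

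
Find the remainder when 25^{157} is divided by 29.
By Fermat: 25^{28} ≡ 1 (mod 29). 157 = 5×28 + 17. So 25^{157} ≡ 25^{17} ≡ 23 (mod 29)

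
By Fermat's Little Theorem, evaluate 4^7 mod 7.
By Fermat: 4^{6} ≡ 1 mod 7. So 4^{7} = 4^{6} · 4^{1} ≡ 4^{1} ≡ 4 mod 7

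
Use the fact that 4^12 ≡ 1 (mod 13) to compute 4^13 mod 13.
By Fermat: 4^{12} ≡ 1 (mod 13). So 4^{13} = 4^{12} · 4^{1} ≡ 4^{1} ≡ 4 (mod 13)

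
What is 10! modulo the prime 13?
(12)! = (10)! × (11) × (12) ≡ -1 (mod 13). So (10)! ≡ -1 × [(12)(11)]^(-1) ≡ 6 (mod 13)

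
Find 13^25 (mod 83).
By repeated squaring (mod 83): 13^{1}≡13, 13^{2}≡3, 13^{4}≡9, 13^{8}≡81, 13^{16}≡4. Then 13^{25} = 13^{16+8+1} ≡ 4 × 81 × 13 ≡ 62 (mod 83)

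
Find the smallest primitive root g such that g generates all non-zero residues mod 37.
g = 2. For each prime q|36: 2^{18}≡36, 2^{12}≡26, none ≡ 1, so ord_37(2) = 36 and 2 is a primitive root.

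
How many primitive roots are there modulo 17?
Number of primitive roots mod 17 = φ(p-1) = φ(16) = 8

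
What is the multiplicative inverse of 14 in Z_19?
Since 19 is prime, by Fermat 14^(-1) ≡ 14^{17} ≡ 15 mod 19. Verify: 14 × 15 = 210 ≡ 1 mod 19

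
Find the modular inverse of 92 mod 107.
Since 107 is prime, by Fermat 92^(-1) ≡ 92^{105} ≡ 57 (mod 107). Verify: 92 × 57 = 5244 ≡ 1 (mod 107)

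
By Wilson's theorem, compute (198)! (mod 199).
By Wilson's theorem, (198)! ≡ -1 ≡ 198 (mod 199)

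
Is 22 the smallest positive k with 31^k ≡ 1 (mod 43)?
Powers of 31 mod 43: 31^1≡31, 31^2≡15, 31^3≡35, 31^4≡10, 31^5≡9, 31^6≡21, 31^7≡6, 31^8≡14, 31^9≡4, 31^10≡38, 31^11≡17, 31^12≡11, 31^13≡40, 31^14≡36, 31^15≡41, 31^16≡24, 31^17≡13, 31^18≡16, 31^19≡23, 31^20≡25, 31^21≡1. Already 31^21≡1, so the order is 21 < 22. No, the actual order is 21.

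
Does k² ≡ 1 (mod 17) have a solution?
By Euler's criterion: 1^{8} ≡ 1 (mod 17). Since this equals 1, 1 is a QR.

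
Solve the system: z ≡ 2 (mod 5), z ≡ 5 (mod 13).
M = 5 × 13 = 65. M₁ = 13, y₁ ≡ 2 (mod 5). M₂ = 5, y₂ ≡ 8 (mod 13). z = 2×13×2 + 5×5×8 ≡ 57 (mod 65)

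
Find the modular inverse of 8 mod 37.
Since 37 is prime, by Fermat 8^(-1) ≡ 8^{35} ≡ 14 mod 37. Verify: 8 × 14 = 112 ≡ 1 mod 37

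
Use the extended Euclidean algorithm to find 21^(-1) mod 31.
Extended GCD: 21(3) + 31(-2) = 1. So 21^(-1) ≡ 3 mod 31. Verify: 21 × 3 = 63 ≡ 1 mod 31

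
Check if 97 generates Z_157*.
ord_157(97) divides 156. For each prime q|156: 97^{78}≡156, 97^{52}≡144, 97^{12}≡130, none ≡ 1. So 97 has order 156 and is a primitive root mod 157.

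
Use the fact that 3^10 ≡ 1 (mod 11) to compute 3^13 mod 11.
By Fermat: 3^{10} ≡ 1 (mod 11). So 3^{13} = 3^{10} · 3^{3} ≡ 3^{3} ≡ 5 (mod 11)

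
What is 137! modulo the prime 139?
(138)! = (137)! × (138) ≡ -1 mod 139. So (137)! ≡ -1 × (138)^(-1) ≡ (-1)×(-1) = 1 mod 139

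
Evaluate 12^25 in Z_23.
Using Fermat: 12^{22} ≡ 1 mod 23. 25 ≡ 3 mod 22. So 12^{25} ≡ 12^{3} ≡ 3 mod 23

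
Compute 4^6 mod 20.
By repeated squaring mod 20: 4^{1}≡4, 4^{2}≡16, 4^{4}≡16. Then 4^{6} = 4^{4+2} ≡ 16 × 16 ≡ 16 mod 20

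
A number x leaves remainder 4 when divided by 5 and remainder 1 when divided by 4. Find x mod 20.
M = 5 × 4 = 20. M₁ = 4, y₁ ≡ 4 mod 5. M₂ = 5, y₂ ≡ 1 mod 4. x = 4×4×4 + 1×5×1 ≡ 9 mod 20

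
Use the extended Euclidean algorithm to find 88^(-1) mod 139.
Extended GCD: 88(-30) + 139(19) = 1. So 88^(-1) ≡ -30 ≡ 109 (mod 139). Verify: 88 × 109 = 9592 ≡ 1 (mod 139)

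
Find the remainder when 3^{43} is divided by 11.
By Fermat: 3^{10} ≡ 1 mod 11. 43 = 4×10 + 3. So 3^{43} ≡ 3^{3} ≡ 5 mod 11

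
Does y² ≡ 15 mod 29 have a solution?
By Euler's criterion: 15^{14} ≡ 28 mod 29. Since this equals -1 (≡ 28), 15 is not a QR.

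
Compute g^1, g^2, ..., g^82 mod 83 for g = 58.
58^1, 58^2, ..., 58^{82} mod 83: [58, 44, 62, 27, 72, 26, 14, 65, 35, 38, 46, 12, 32, 30, 80, 75, 34, 63, 2, 33, 5, 41, 54, 61, 52, 28, 47, 70, 76, 9, 24, 64, 60, 77, 67, 68, 43, 4, 66, 10, 82, 25, 39, 21, 56, 11, 57, 69, 18, 48, 45, 37, 71, 51, 53, 3, 8, 49, 20, 81, 50, 78, 42, 29, 22, 31, 55, 36, 13, 7, 74, 59, 19, 23, 6, 16, 15, 40, 79, 17, 73, 1]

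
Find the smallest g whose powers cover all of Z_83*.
g = 2. For each prime q|82: 2^{41}≡82, 2^{2}≡4, none ≡ 1, so ord_83(2) = 82 and 2 is a primitive root.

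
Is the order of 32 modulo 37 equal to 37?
Powers of 32 mod 37: 32^1≡32, 32^2≡25, 32^3≡23, 32^4≡33, 32^5≡20, 32^6≡11, 32^7≡19, 32^8≡16, 32^9≡31, 32^10≡30, 32^11≡35, 32^12≡10, 32^13≡24, 32^14≡28, 32^15≡8, 32^16≡34, 32^17≡15, 32^18≡36, 32^19≡5, 32^20≡12, 32^21≡14, 32^22≡4, 32^23≡17, 32^24≡26, 32^25≡18, 32^26≡21, 32^27≡6, 32^28≡7, 32^29≡2, 32^30≡27, 32^31≡13, 32^32≡9, 32^33≡29, 32^34≡3, 32^35≡22, 32^36≡1. Already 32^36≡1, so the order is 36 < 37. No, the actual order is 36.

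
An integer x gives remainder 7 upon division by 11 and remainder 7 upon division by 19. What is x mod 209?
M = 11 × 19 = 209. M₁ = 19, y₁ ≡ 7 mod 11. M₂ = 11, y₂ ≡ 7 mod 19. x = 7×19×7 + 7×11×7 ≡ 7 mod 209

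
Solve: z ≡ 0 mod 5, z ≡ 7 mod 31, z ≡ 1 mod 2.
M = 5 × 31 × 2 = 310. M₁ = 62, y₁ ≡ 3 mod 5. M₂ = 10, y₂ ≡ 28 mod 31. M₃ = 155, y₃ ≡ 1 mod 2. z = 0×62×3 + 7×10×28 + 1×155×1 ≡ 255 mod 310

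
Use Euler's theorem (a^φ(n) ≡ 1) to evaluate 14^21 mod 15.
By Euler: 14^{8} ≡ 1 (mod 15) since gcd(14, 15) = 1. 21 = 2×8 + 5. So 14^{21} ≡ 14^{5} ≡ 14 (mod 15)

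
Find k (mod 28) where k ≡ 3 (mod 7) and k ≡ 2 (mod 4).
M = 7 × 4 = 28. M₁ = 4, y₁ ≡ 2 (mod 7). M₂ = 7, y₂ ≡ 3 (mod 4). k = 3×4×2 + 2×7×3 ≡ 10 (mod 28)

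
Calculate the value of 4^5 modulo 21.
By repeated squaring mod 21: 4^{1}≡4, 4^{2}≡16, 4^{4}≡4. Then 4^{5} = 4^{4+1} ≡ 4 × 4 ≡ 16 mod 21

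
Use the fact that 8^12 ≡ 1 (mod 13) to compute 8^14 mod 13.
By Fermat: 8^{12} ≡ 1 (mod 13). So 8^{14} = 8^{12} · 8^{2} ≡ 8^{2} ≡ 12 (mod 13)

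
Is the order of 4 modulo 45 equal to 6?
Powers of 4 mod 45: 4^1≡4, 4^2≡16, 4^3≡19, 4^4≡31, 4^5≡34, 4^6≡1. First k with 4^k≡1 is k=6. Yes, ord_45(4) = 6.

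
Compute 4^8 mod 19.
By repeated squaring (mod 19): 4^{1}≡4, 4^{2}≡16, 4^{4}≡9, 4^{8}≡5. So 4^{8} ≡ 5 (mod 19)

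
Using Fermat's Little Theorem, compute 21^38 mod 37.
By Fermat: 21^{36} ≡ 1 mod 37. So 21^{38} = 21^{36} · 21^{2} ≡ 21^{2} ≡ 34 mod 37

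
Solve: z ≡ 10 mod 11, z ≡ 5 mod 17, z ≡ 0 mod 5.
M = 11 × 17 × 5 = 935. M₁ = 85, y₁ ≡ 7 mod 11. M₂ = 55, y₂ ≡ 13 mod 17. M₃ = 187, y₃ ≡ 3 mod 5. z = 10×85×7 + 5×55×13 + 0×187×3 ≡ 175 mod 935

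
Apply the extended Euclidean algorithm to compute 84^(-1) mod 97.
Extended GCD: 84(-15) + 97(13) = 1. So 84^(-1) ≡ -15 ≡ 82 mod 97. Verify: 84 × 82 = 6888 ≡ 1 mod 97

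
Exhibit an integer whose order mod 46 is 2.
45 has order 2 mod 46 since 45^{2} ≡ 1 (mod 46) and no smaller power works.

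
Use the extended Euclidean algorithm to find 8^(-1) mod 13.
Extended GCD: 8(5) + 13(-3) = 1. So 8^(-1) ≡ 5 mod 13. Verify: 8 × 5 = 40 ≡ 1 mod 13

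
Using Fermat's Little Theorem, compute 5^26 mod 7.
By Fermat: 5^{6} ≡ 1 (mod 7). 26 = 4×6 + 2. So 5^{26} ≡ 5^{2} ≡ 4 (mod 7)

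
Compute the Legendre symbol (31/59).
(31/59) = 31^{29} mod 59 = -1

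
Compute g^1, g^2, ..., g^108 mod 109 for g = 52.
52^1, 52^2, ..., 52^{108} mod 109: [52, 88, 107, 5, 42, 4, 99, 25, 101, 20, 59, 16, 69, 100, 77, 80, 18, 64, 58, 73, 90, 102, 72, 38, 14, 74, 33, 81, 70, 43, 56, 78, 23, 106, 62, 63, 6, 94, 92, 97, 30, 34, 24, 49, 41, 61, 11, 27, 96, 87, 55, 26, 44, 108, 57, 21, 2, 104, 67, 105, 10, 84, 8, 89, 50, 93, 40, 9, 32, 29, 91, 45, 51, 36, 19, 7, 37, 71, 95, 35, 76, 28, 39, 66, 53, 31, 86, 3, 47, 46, 103, 15, 17, 12, 79, 75, 85, 60, 68, 48, 98, 82, 13, 22, 54, 83, 65, 1]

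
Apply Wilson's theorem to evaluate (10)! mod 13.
(12)! = (10)! × (11) × (12) ≡ -1 mod 13. So (10)! ≡ -1 × [(12)(11)]^(-1) ≡ 6 mod 13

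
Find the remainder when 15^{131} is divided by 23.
By Fermat: 15^{22} ≡ 1 (mod 23). 131 = 5×22 + 21. So 15^{131} ≡ 15^{21} ≡ 20 (mod 23)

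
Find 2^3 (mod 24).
2^{3} = 8 ≡ 8 (mod 24)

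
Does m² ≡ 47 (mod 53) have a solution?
By Euler's criterion: 47^{26} ≡ 1 (mod 53). Since this equals 1, 47 is a QR.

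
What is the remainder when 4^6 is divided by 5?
Using Fermat: 4^{4} ≡ 1 (mod 5). 6 ≡ 2 (mod 4). So 4^{6} ≡ 4^{2} ≡ 1 (mod 5)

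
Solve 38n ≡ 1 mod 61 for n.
Since 61 is prime, by Fermat 38^(-1) ≡ 38^{59} ≡ 53 mod 61. Verify: 38 × 53 = 2014 ≡ 1 mod 61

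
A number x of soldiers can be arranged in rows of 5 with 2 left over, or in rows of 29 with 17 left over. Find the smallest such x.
M = 5 × 29 = 145. M₁ = 29, y₁ ≡ 4 mod 5. M₂ = 5, y₂ ≡ 6 mod 29. x = 2×29×4 + 17×5×6 ≡ 17 mod 145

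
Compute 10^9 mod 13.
By repeated squaring mod 13: 10^{1}≡10, 10^{2}≡9, 10^{4}≡3, 10^{8}≡9. Then 10^{9} = 10^{8+1} ≡ 9 × 10 ≡ 12 mod 13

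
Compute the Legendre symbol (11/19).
(11/19) = 11^{9} mod 19 = 1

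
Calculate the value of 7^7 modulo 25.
By repeated squaring mod 25: 7^{1}≡7, 7^{2}≡24, 7^{4}≡1. Then 7^{7} = 7^{4+2+1} ≡ 1 × 24 × 7 ≡ 18 mod 25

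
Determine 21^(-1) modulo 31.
Since 31 is prime, by Fermat 21^(-1) ≡ 21^{29} ≡ 3 (mod 31). Verify: 21 × 3 = 63 ≡ 1 (mod 31)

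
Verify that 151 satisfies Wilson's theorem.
(150)! mod 151 = 150. Since this equals -1 (mod 151), Wilson confirms 151 is prime.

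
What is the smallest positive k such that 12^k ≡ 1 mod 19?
Powers of 12 mod 19: 12^1≡12, 12^2≡11, 12^3≡18, 12^4≡7, 12^5≡8, 12^6≡1. So the order of 12 is 6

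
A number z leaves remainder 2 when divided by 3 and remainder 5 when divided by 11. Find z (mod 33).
M = 3 × 11 = 33. M₁ = 11, y₁ ≡ 2 (mod 3). M₂ = 3, y₂ ≡ 4 (mod 11). z = 2×11×2 + 5×3×4 ≡ 5 (mod 33)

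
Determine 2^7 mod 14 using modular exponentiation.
By repeated squaring (mod 14): 2^{1}≡2, 2^{2}≡4, 2^{4}≡2. Then 2^{7} = 2^{4+2+1} ≡ 2 × 4 × 2 ≡ 2 (mod 14)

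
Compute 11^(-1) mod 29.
Since 29 is prime, by Fermat 11^(-1) ≡ 11^{27} ≡ 8 mod 29. Verify: 11 × 8 = 88 ≡ 1 mod 29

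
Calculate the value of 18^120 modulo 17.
Using Fermat: 18^{16} ≡ 1 (mod 17). 120 ≡ 8 (mod 16). So 18^{120} ≡ 18^{8} ≡ 1 (mod 17)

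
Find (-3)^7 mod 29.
By repeated squaring mod 29: (-3)^{1}≡26, (-3)^{2}≡9, (-3)^{4}≡23. Then (-3)^{7} = (-3)^{4+2+1} ≡ 23 × 9 × 26 ≡ 17 mod 29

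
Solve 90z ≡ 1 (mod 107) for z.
Since 107 is prime, by Fermat 90^(-1) ≡ 90^{105} ≡ 44 (mod 107). Verify: 90 × 44 = 3960 ≡ 1 (mod 107)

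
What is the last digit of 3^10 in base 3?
By repeated squaring (mod 3): 3^{1}≡0, 3^{2}≡0, 3^{4}≡0, 3^{8}≡0. Then 3^{10} = 3^{8+2} ≡ 0 × 0 ≡ 0 (mod 3)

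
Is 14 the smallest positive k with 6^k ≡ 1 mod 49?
Powers of 6 mod 49: 6^1≡6, 6^2≡36, 6^3≡20, 6^4≡22, 6^5≡34, 6^6≡8, 6^7≡48, 6^8≡43, 6^9≡13, 6^10≡29, 6^11≡27, 6^12≡15, 6^13≡41, 6^14≡1. First k with 6^k≡1 is k=14. Yes, ord_49(6) = 14.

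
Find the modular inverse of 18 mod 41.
Since 41 is prime, by Fermat 18^(-1) ≡ 18^{39} ≡ 16 (mod 41). Verify: 18 × 16 = 288 ≡ 1 (mod 41)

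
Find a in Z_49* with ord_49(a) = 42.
3 has order 42 mod 49 since 3^{42} ≡ 1 mod 49 and no smaller power works.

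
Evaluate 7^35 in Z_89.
By repeated squaring (mod 89): 7^{1}≡7, 7^{2}≡49, 7^{4}≡87, 7^{8}≡4, 7^{16}≡16, 7^{32}≡78. Then 7^{35} = 7^{32+2+1} ≡ 78 × 49 × 7 ≡ 54 (mod 89)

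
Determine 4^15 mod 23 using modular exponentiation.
By repeated squaring mod 23: 4^{1}≡4, 4^{2}≡16, 4^{4}≡3, 4^{8}≡9. Then 4^{15} = 4^{8+4+2+1} ≡ 9 × 3 × 16 × 4 ≡ 3 mod 23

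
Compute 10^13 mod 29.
By repeated squaring (mod 29): 10^{1}≡10, 10^{2}≡13, 10^{4}≡24, 10^{8}≡25. Then 10^{13} = 10^{8+4+1} ≡ 25 × 24 × 10 ≡ 26 (mod 29)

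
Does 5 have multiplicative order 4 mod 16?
Powers of 5 mod 16: 5^1≡5, 5^2≡9, 5^3≡13, 5^4≡1. First k with 5^k≡1 is k=4. Yes, ord_16(5) = 4.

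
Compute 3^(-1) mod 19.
Since 19 is prime, by Fermat 3^(-1) ≡ 3^{17} ≡ 13 mod 19. Verify: 3 × 13 = 39 ≡ 1 mod 19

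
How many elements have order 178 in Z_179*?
Number of primitive roots mod 179 = φ(p-1) = φ(178) = 88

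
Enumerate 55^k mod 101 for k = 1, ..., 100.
55^1, 55^2, ..., 55^{100} mod 101: [55, 96, 28, 25, 62, 77, 94, 19, 35, 6, 27, 71, 67, 49, 69, 58, 59, 13, 8, 36, 61, 22, 99, 92, 10, 45, 51, 78, 48, 14, 63, 31, 89, 47, 60, 68, 3, 64, 86, 84, 75, 85, 29, 80, 57, 4, 18, 81, 11, 100, 46, 5, 73, 76, 39, 24, 7, 82, 66, 95, 74, 30, 34, 52, 32, 43, 42, 88, 93, 65, 40, 79, 2, 9, 91, 56, 50, 23, 53, 87, 38, 70, 12, 54, 41, 33, 98, 37, 15, 17, 26, 16, 72, 21, 44, 97, 83, 20, 90, 1]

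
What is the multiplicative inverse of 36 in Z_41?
Since 41 is prime, by Fermat 36^(-1) ≡ 36^{39} ≡ 8 (mod 41). Verify: 36 × 8 = 288 ≡ 1 (mod 41)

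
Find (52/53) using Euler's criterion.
(52/53) = 52^{26} mod 53 = 1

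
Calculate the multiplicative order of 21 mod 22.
Powers of 21 mod 22: 21^1≡21, 21^2≡1. So the order of 21 is 2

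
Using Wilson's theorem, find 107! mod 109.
(108)! = (107)! × (108) ≡ -1 mod 109. So (107)! ≡ -1 × (108)^(-1) ≡ (-1)×(-1) = 1 mod 109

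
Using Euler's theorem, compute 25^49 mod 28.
By Euler: 25^{12} ≡ 1 mod 28 since gcd(25, 28) = 1. 49 = 4×12 + 1. So 25^{49} ≡ 25^{1} ≡ 25 mod 28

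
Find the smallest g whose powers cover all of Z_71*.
g = 7. Powers: [7, 49, 59, 58, 51, 2, 14, 27, 47, ...] generates all 70 non-zero residues.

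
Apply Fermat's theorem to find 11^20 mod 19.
By Fermat: 11^{18} ≡ 1 mod 19. So 11^{20} = 11^{18} · 11^{2} ≡ 11^{2} ≡ 7 mod 19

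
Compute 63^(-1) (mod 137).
Since 137 is prime, by Fermat 63^(-1) ≡ 63^{135} ≡ 87 (mod 137). Verify: 63 × 87 = 5481 ≡ 1 (mod 137)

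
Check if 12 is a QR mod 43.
By Euler's criterion: 12^{21} ≡ 42 (mod 43). Since this equals -1 (≡ 42), 12 is not a QR.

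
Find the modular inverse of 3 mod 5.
Since 5 is prime, by Fermat 3^(-1) ≡ 3^{3} ≡ 2 mod 5. Verify: 3 × 2 = 6 ≡ 1 mod 5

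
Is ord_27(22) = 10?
Powers of 22 mod 27: 22^1≡22, 22^2≡25, 22^3≡10, 22^4≡4, 22^5≡7, 22^6≡19, 22^7≡13, 22^8≡16, 22^9≡1. Already 22^9≡1, so the order is 9 < 10. No, the actual order is 9.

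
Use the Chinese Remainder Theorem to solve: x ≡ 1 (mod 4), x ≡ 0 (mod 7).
M = 4 × 7 = 28. M₁ = 7, y₁ ≡ 3 (mod 4). M₂ = 4, y₂ ≡ 2 (mod 7). x = 1×7×3 + 0×4×2 ≡ 21 (mod 28)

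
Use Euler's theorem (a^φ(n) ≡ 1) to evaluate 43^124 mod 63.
By Euler: 43^{36} ≡ 1 mod 63 since gcd(43, 63) = 1. 124 = 3×36 + 16. So 43^{124} ≡ 43^{16} ≡ 43 mod 63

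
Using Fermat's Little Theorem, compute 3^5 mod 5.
By Fermat: 3^{4} ≡ 1 mod 5. So 3^{5} = 3^{4} · 3^{1} ≡ 3^{1} ≡ 3 mod 5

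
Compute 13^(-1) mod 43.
Since 43 is prime, by Fermat 13^(-1) ≡ 13^{41} ≡ 10 mod 43. Verify: 13 × 10 = 130 ≡ 1 mod 43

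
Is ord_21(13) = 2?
Powers of 13 mod 21: 13^1≡13, 13^2≡1. First k with 13^k≡1 is k=2. Yes, ord_21(13) = 2.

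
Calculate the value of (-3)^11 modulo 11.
Using Fermat: (-3)^{10} ≡ 1 mod 11. 11 ≡ 1 mod 10. So (-3)^{11} ≡ (-3)^{1} ≡ 8 mod 11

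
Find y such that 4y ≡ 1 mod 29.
Since 29 is prime, by Fermat 4^(-1) ≡ 4^{27} ≡ 22 mod 29. Verify: 4 × 22 = 88 ≡ 1 mod 29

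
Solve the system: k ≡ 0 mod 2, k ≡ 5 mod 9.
M = 2 × 9 = 18. M₁ = 9, y₁ ≡ 1 mod 2. M₂ = 2, y₂ ≡ 5 mod 9. k = 0×9×1 + 5×2×5 ≡ 14 mod 18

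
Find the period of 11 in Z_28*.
Powers of 11 mod 28: 11^1≡11, 11^2≡9, 11^3≡15, 11^4≡25, 11^5≡23, 11^6≡1. ord_28(11) = 6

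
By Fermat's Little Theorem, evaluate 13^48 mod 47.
By Fermat: 13^{46} ≡ 1 (mod 47). So 13^{48} = 13^{46} · 13^{2} ≡ 13^{2} ≡ 28 (mod 47)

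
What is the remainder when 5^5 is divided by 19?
By repeated squaring mod 19: 5^{1}≡5, 5^{2}≡6, 5^{4}≡17. Then 5^{5} = 5^{4+1} ≡ 17 × 5 ≡ 9 mod 19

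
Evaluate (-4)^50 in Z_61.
By repeated squaring mod 61: (-4)^{1}≡57, (-4)^{2}≡16, (-4)^{4}≡12, (-4)^{8}≡22, (-4)^{16}≡57, (-4)^{32}≡16. Then (-4)^{50} = (-4)^{32+16+2} ≡ 16 × 57 × 16 ≡ 13 mod 61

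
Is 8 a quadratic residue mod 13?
By Euler's criterion: 8^{6} ≡ 12 (mod 13). Since this equals -1 (≡ 12), 8 is not a QR.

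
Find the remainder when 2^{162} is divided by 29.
By Fermat: 2^{28} ≡ 1 (mod 29). 162 = 5×28 + 22. So 2^{162} ≡ 2^{22} ≡ 5 (mod 29)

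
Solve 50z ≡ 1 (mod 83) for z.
Since 83 is prime, by Fermat 50^(-1) ≡ 50^{81} ≡ 5 (mod 83). Verify: 50 × 5 = 250 ≡ 1 (mod 83)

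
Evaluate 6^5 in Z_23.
By repeated squaring (mod 23): 6^{1}≡6, 6^{2}≡13, 6^{4}≡8. Then 6^{5} = 6^{4+1} ≡ 8 × 6 ≡ 2 (mod 23)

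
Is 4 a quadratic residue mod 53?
By Euler's criterion: 4^{26} ≡ 1 (mod 53). Since this equals 1, 4 is a QR.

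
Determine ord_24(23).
Powers of 23 mod 24: 23^1≡23, 23^2≡1. So the order of 23 is 2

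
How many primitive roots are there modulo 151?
Number of primitive roots mod 151 = φ(p-1) = φ(150) = 40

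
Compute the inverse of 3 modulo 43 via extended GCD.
Extended GCD: 3(-14) + 43(1) = 1. So 3^(-1) ≡ -14 ≡ 29 mod 43. Verify: 3 × 29 = 87 ≡ 1 mod 43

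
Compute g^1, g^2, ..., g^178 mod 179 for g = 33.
33^1, 33^2, ..., 33^{178} mod 179: [33, 15, 137, 46, 86, 153, 37, 147, 18, 57, 91, 139, 112, 116, 69, 129, 140, 145, 131, 27, 175, 47, 119, 168, 174, 14, 104, 31, 128, 107, 130, 173, 160, 89, 73, 82, 21, 156, 136, 13, 71, 16, 170, 61, 44, 20, 123, 121, 55, 25, 109, 17, 24, 76, 2, 66, 30, 95, 92, 172, 127, 74, 115, 36, 114, 3, 99, 45, 53, 138, 79, 101, 111, 83, 54, 171, 94, 59, 157, 169, 28, 29, 62, 77, 35, 81, 167, 141, 178, 146, 164, 42, 133, 93, 26, 142, 32, 161, 122, 88, 40, 67, 63, 110, 50, 39, 34, 48, 152, 4, 132, 60, 11, 5, 165, 75, 148, 51, 72, 49, 6, 19, 90, 106, 97, 158, 23, 43, 166, 108, 163, 9, 118, 135, 159, 56, 58, 124, 154, 70, 162, 155, 103, 177, 113, 149, 84, 87, 7, 52, 105, 64, 143, 65, 176, 80, 134, 126, 41, 100, 78, 68, 96, 125, 8, 85, 120, 22, 10, 151, 150, 117, 102, 144, 98, 12, 38, 1]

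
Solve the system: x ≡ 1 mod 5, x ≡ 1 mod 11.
M = 5 × 11 = 55. M₁ = 11, y₁ ≡ 1 mod 5. M₂ = 5, y₂ ≡ 9 mod 11. x = 1×11×1 + 1×5×9 ≡ 1 mod 55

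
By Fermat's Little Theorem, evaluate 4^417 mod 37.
By Fermat: 4^{36} ≡ 1 (mod 37). 417 ≡ 21 (mod 36). So 4^{417} ≡ 4^{21} ≡ 27 (mod 37)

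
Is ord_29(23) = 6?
Powers of 23 mod 29: 23^1≡23, 23^2≡7, 23^3≡16, 23^4≡20, 23^5≡25, 23^6≡24, 23^7≡1. 23^6≡24≢1, so ord ≠ 6. No, the actual order is 7.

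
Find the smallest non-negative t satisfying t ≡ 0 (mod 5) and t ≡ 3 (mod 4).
M = 5 × 4 = 20. M₁ = 4, y₁ ≡ 4 (mod 5). M₂ = 5, y₂ ≡ 1 (mod 4). t = 0×4×4 + 3×5×1 ≡ 15 (mod 20)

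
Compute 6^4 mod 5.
6^{4} = 1296 ≡ 1 mod 5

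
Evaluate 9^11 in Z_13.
By repeated squaring (mod 13): 9^{1}≡9, 9^{2}≡3, 9^{4}≡9, 9^{8}≡3. Then 9^{11} = 9^{8+2+1} ≡ 3 × 3 × 9 ≡ 3 (mod 13)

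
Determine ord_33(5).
Powers of 5 mod 33: 5^1≡5, 5^2≡25, 5^3≡26, 5^4≡31, 5^5≡23, 5^6≡16, 5^7≡14, 5^8≡4, 5^9≡20, 5^10≡1. Order = 10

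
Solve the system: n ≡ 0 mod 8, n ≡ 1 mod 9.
M = 8 × 9 = 72. M₁ = 9, y₁ ≡ 1 mod 8. M₂ = 8, y₂ ≡ 8 mod 9. n = 0×9×1 + 1×8×8 ≡ 64 mod 72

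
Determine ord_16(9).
Powers of 9 mod 16: 9^1≡9, 9^2≡1. Order = 2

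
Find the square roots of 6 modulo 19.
The square roots of 6 mod 19 are 5 and 14. Verify: 5² = 25 ≡ 6 mod 19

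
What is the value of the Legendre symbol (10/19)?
(10/19) = 10^{9} mod 19 = -1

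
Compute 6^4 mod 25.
6^{4} = 1296 ≡ 21 mod 25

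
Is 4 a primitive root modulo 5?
4^{2} ≡ 1 mod 5 and 2 < 4, so ord_5(4) = 2 ≠ 4 and 4 is not a primitive root.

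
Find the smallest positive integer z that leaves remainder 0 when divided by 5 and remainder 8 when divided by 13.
M = 5 × 13 = 65. M₁ = 13, y₁ ≡ 2 (mod 5). M₂ = 5, y₂ ≡ 8 (mod 13). z = 0×13×2 + 8×5×8 ≡ 60 (mod 65)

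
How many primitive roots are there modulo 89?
There are φ(89-1) = φ(88) = 40 primitive roots modulo 89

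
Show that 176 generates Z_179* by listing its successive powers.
176^1, 176^2, ..., 176^{178} mod 179: [176, 9, 152, 81, 115, 13, 140, 117, 7, 158, 63, 169, 30, 89, 91, 85, 103, 49, 32, 83, 109, 31, 86, 100, 58, 5, 164, 45, 44, 47, 38, 65, 163, 48, 35, 74, 136, 129, 150, 87, 97, 67, 157, 66, 160, 57, 8, 155, 72, 142, 111, 25, 104, 46, 41, 56, 11, 146, 99, 61, 175, 12, 143, 108, 34, 77, 127, 156, 69, 151, 84, 106, 40, 59, 2, 173, 18, 125, 162, 51, 26, 101, 55, 14, 137, 126, 159, 60, 178, 3, 170, 27, 98, 64, 166, 39, 62, 172, 21, 116, 10, 149, 90, 88, 94, 76, 130, 147, 96, 70, 148, 93, 79, 121, 174, 15, 134, 135, 132, 141, 114, 16, 131, 144, 105, 43, 50, 29, 92, 82, 112, 22, 113, 19, 122, 171, 24, 107, 37, 68, 154, 75, 133, 138, 123, 168, 33, 80, 118, 4, 167, 36, 71, 145, 102, 52, 23, 110, 28, 95, 73, 139, 120, 177, 6, 161, 54, 17, 128, 153, 78, 124, 165, 42, 53, 20, 119, 1]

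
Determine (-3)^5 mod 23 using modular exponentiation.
By repeated squaring mod 23: (-3)^{1}≡20, (-3)^{2}≡9, (-3)^{4}≡12. Then (-3)^{5} = (-3)^{4+1} ≡ 12 × 20 ≡ 10 mod 23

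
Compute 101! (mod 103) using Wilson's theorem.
(102)! = (101)! × (102) ≡ -1 (mod 103). So (101)! ≡ -1 × (102)^(-1) ≡ (-1)×(-1) = 1 (mod 103)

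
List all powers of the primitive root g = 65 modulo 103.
65^1, 65^2, ..., 65^{102} mod 103: [65, 2, 27, 4, 54, 8, 5, 16, 10, 32, 20, 64, 40, 25, 80, 50, 57, 100, 11, 97, 22, 91, 44, 79, 88, 55, 73, 7, 43, 14, 86, 28, 69, 56, 35, 9, 70, 18, 37, 36, 74, 72, 45, 41, 90, 82, 77, 61, 51, 19, 102, 38, 101, 76, 99, 49, 95, 98, 87, 93, 71, 83, 39, 63, 78, 23, 53, 46, 3, 92, 6, 81, 12, 59, 24, 15, 48, 30, 96, 60, 89, 17, 75, 34, 47, 68, 94, 33, 85, 66, 67, 29, 31, 58, 62, 13, 21, 26, 42, 52, 84, 1]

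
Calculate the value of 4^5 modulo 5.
Using Fermat: 4^{4} ≡ 1 (mod 5). 5 ≡ 1 (mod 4). So 4^{5} ≡ 4^{1} ≡ 4 (mod 5)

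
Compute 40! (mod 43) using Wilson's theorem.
(42)! = (40)! × (41) × (42) ≡ -1 (mod 43). So (40)! ≡ -1 × [(42)(41)]^(-1) ≡ 21 (mod 43)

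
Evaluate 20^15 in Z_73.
By repeated squaring mod 73: 20^{1}≡20, 20^{2}≡35, 20^{4}≡57, 20^{8}≡37. Then 20^{15} = 20^{8+4+2+1} ≡ 37 × 57 × 35 × 20 ≡ 21 mod 73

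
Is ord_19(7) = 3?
Powers of 7 mod 19: 7^1≡7, 7^2≡11, 7^3≡1. First k with 7^k≡1 is k=3. Yes, ord_19(7) = 3.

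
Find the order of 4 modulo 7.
Powers of 4 mod 7: 4^1≡4, 4^2≡2, 4^3≡1. So the order of 4 is 3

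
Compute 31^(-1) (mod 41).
Since 41 is prime, by Fermat 31^(-1) ≡ 31^{39} ≡ 4 (mod 41). Verify: 31 × 4 = 124 ≡ 1 (mod 41)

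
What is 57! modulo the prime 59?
(58)! = (57)! × (58) ≡ -1 (mod 59). So (57)! ≡ -1 × (58)^(-1) ≡ (-1)×(-1) = 1 (mod 59)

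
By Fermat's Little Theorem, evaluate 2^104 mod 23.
By Fermat: 2^{22} ≡ 1 mod 23. 104 = 4×22 + 16. So 2^{104} ≡ 2^{16} ≡ 9 mod 23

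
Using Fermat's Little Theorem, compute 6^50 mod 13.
By Fermat: 6^{12} ≡ 1 mod 13. 50 = 4×12 + 2. So 6^{50} ≡ 6^{2} ≡ 10 mod 13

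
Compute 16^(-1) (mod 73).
Since 73 is prime, by Fermat 16^(-1) ≡ 16^{71} ≡ 32 (mod 73). Verify: 16 × 32 = 512 ≡ 1 (mod 73)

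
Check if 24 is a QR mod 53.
By Euler's criterion: 24^{26} ≡ 1 (mod 53). Since this equals 1, 24 is a QR.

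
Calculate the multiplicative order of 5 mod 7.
Powers of 5 mod 7: 5^1≡5, 5^2≡4, 5^3≡6, 5^4≡2, 5^5≡3, 5^6≡1. Order = 6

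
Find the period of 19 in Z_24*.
Powers of 19 mod 24: 19^1≡19, 19^2≡1. So the order of 19 is 2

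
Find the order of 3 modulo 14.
Powers of 3 mod 14: 3^1≡3, 3^2≡9, 3^3≡13, 3^4≡11, 3^5≡5, 3^6≡1. Order = 6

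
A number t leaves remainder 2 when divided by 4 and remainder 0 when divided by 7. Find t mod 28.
M = 4 × 7 = 28. M₁ = 7, y₁ ≡ 3 mod 4. M₂ = 4, y₂ ≡ 2 mod 7. t = 2×7×3 + 0×4×2 ≡ 14 mod 28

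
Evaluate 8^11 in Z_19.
By repeated squaring (mod 19): 8^{1}≡8, 8^{2}≡7, 8^{4}≡11, 8^{8}≡7. Then 8^{11} = 8^{8+2+1} ≡ 7 × 7 × 8 ≡ 12 (mod 19)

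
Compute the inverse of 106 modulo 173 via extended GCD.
Extended GCD: 106(-31) + 173(19) = 1. So 106^(-1) ≡ -31 ≡ 142 mod 173. Verify: 106 × 142 = 15052 ≡ 1 mod 173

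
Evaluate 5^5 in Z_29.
By repeated squaring (mod 29): 5^{1}≡5, 5^{2}≡25, 5^{4}≡16. Then 5^{5} = 5^{4+1} ≡ 16 × 5 ≡ 22 (mod 29)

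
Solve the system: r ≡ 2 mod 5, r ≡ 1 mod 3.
M = 5 × 3 = 15. M₁ = 3, y₁ ≡ 2 mod 5. M₂ = 5, y₂ ≡ 2 mod 3. r = 2×3×2 + 1×5×2 ≡ 7 mod 15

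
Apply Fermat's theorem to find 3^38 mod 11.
By Fermat: 3^{10} ≡ 1 mod 11. 38 = 3×10 + 8. So 3^{38} ≡ 3^{8} ≡ 5 mod 11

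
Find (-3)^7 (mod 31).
By repeated squaring (mod 31): (-3)^{1}≡28, (-3)^{2}≡9, (-3)^{4}≡19. Then (-3)^{7} = (-3)^{4+2+1} ≡ 19 × 9 × 28 ≡ 14 (mod 31)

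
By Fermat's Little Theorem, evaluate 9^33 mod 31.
By Fermat: 9^{30} ≡ 1 (mod 31). So 9^{33} = 9^{30} · 9^{3} ≡ 9^{3} ≡ 16 (mod 31)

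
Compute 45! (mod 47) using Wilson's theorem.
(46)! = (45)! × (46) ≡ -1 (mod 47). So (45)! ≡ -1 × (46)^(-1) ≡ (-1)×(-1) = 1 (mod 47)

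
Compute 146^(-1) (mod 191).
Since 191 is prime, by Fermat 146^(-1) ≡ 146^{189} ≡ 174 (mod 191). Verify: 146 × 174 = 25404 ≡ 1 (mod 191)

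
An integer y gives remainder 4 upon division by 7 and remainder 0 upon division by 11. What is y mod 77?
M = 7 × 11 = 77. M₁ = 11, y₁ ≡ 2 mod 7. M₂ = 7, y₂ ≡ 8 mod 11. y = 4×11×2 + 0×7×8 ≡ 11 mod 77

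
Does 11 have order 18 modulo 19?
11^{3} ≡ 1 (mod 19) and 3 < 18, so ord_19(11) = 3 ≠ 18 and 11 is not a primitive root.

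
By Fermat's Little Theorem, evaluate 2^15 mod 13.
By Fermat: 2^{12} ≡ 1 mod 13. So 2^{15} = 2^{12} · 2^{3} ≡ 2^{3} ≡ 8 mod 13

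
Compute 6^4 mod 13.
6^{4} = 1296 ≡ 9 (mod 13)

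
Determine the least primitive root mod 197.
g = 2. Powers: [2, 4, 8, 16, 32, 64, ...] generates all 196 non-zero residues.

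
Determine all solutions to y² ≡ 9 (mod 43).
The square roots of 9 mod 43 are 40 and 3. Verify: 40² = 1600 ≡ 9 (mod 43)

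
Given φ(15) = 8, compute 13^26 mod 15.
By Euler: 13^{8} ≡ 1 mod 15 since gcd(13, 15) = 1. 26 = 3×8 + 2. So 13^{26} ≡ 13^{2} ≡ 4 mod 15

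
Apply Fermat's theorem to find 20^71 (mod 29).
By Fermat: 20^{28} ≡ 1 (mod 29). 71 = 2×28 + 15. So 20^{71} ≡ 20^{15} ≡ 20 (mod 29)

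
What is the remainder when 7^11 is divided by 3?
Using Fermat: 7^{2} ≡ 1 (mod 3). 11 ≡ 1 (mod 2). So 7^{11} ≡ 7^{1} ≡ 1 (mod 3)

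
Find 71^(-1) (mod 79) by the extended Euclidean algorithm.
Extended GCD: 71(-10) + 79(9) = 1. So 71^(-1) ≡ -10 ≡ 69 (mod 79). Verify: 71 × 69 = 4899 ≡ 1 (mod 79)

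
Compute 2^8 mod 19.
By repeated squaring mod 19: 2^{1}≡2, 2^{2}≡4, 2^{4}≡16, 2^{8}≡9. So 2^{8} ≡ 9 mod 19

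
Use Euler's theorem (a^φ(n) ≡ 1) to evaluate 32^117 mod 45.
By Euler: 32^{24} ≡ 1 (mod 45) since gcd(32, 45) = 1. 117 = 4×24 + 21. So 32^{117} ≡ 32^{21} ≡ 17 (mod 45)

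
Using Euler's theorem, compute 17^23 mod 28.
By Euler: 17^{12} ≡ 1 (mod 28) since gcd(17, 28) = 1. 23 = 1×12 + 11. So 17^{23} ≡ 17^{11} ≡ 5 (mod 28)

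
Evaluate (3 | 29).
(3/29) = 3^{14} mod 29 = -1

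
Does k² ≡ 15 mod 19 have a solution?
By Euler's criterion: 15^{9} ≡ 18 mod 19. Since this equals -1 (≡ 18), 15 is not a QR.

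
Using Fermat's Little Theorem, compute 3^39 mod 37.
By Fermat: 3^{36} ≡ 1 mod 37. So 3^{39} = 3^{36} · 3^{3} ≡ 3^{3} ≡ 27 mod 37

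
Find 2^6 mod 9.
By repeated squaring mod 9: 2^{1}≡2, 2^{2}≡4, 2^{4}≡7. Then 2^{6} = 2^{4+2} ≡ 7 × 4 ≡ 1 mod 9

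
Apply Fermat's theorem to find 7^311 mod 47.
By Fermat: 7^{46} ≡ 1 mod 47. 311 ≡ 35 mod 46. So 7^{311} ≡ 7^{35} ≡ 17 mod 47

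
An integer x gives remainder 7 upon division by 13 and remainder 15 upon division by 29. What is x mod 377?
M = 13 × 29 = 377. M₁ = 29, y₁ ≡ 9 mod 13. M₂ = 13, y₂ ≡ 9 mod 29. x = 7×29×9 + 15×13×9 ≡ 189 mod 377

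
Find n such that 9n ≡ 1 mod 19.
Since 19 is prime, by Fermat 9^(-1) ≡ 9^{17} ≡ 17 mod 19. Verify: 9 × 17 = 153 ≡ 1 mod 19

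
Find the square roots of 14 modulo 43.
The square roots of 14 mod 43 are 10 and 33. Verify: 10² = 100 ≡ 14 mod 43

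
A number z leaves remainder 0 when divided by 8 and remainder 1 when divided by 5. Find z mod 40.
M = 8 × 5 = 40. M₁ = 5, y₁ ≡ 5 mod 8. M₂ = 8, y₂ ≡ 2 mod 5. z = 0×5×5 + 1×8×2 ≡ 16 mod 40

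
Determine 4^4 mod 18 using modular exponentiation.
4^{4} = 256 ≡ 4 (mod 18)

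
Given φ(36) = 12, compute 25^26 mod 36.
By Euler: 25^{12} ≡ 1 mod 36 since gcd(25, 36) = 1. 26 = 2×12 + 2. So 25^{26} ≡ 25^{2} ≡ 13 mod 36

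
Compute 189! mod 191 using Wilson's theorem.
(190)! = (189)! × (190) ≡ -1 mod 191. So (189)! ≡ -1 × (190)^(-1) ≡ (-1)×(-1) = 1 mod 191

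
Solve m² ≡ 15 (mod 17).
The square roots of 15 mod 17 are 7 and 10. Verify: 7² = 49 ≡ 15 (mod 17)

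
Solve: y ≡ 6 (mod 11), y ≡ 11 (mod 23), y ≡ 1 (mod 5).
M = 11 × 23 × 5 = 1265. M₁ = 115, y₁ ≡ 9 (mod 11). M₂ = 55, y₂ ≡ 18 (mod 23). M₃ = 253, y₃ ≡ 2 (mod 5). y = 6×115×9 + 11×55×18 + 1×253×2 ≡ 1161 (mod 1265)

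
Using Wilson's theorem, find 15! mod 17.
(16)! = (15)! × (16) ≡ -1 (mod 17). So (15)! ≡ -1 × (16)^(-1) ≡ (-1)×(-1) = 1 (mod 17)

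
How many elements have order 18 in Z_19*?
A prime p has φ(p-1) primitive roots; here φ(18) = 6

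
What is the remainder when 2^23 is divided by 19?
Using Fermat: 2^{18} ≡ 1 mod 19. 23 ≡ 5 mod 18. So 2^{23} ≡ 2^{5} ≡ 13 mod 19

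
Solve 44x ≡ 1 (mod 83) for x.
Since 83 is prime, by Fermat 44^(-1) ≡ 44^{81} ≡ 17 (mod 83). Verify: 44 × 17 = 748 ≡ 1 (mod 83)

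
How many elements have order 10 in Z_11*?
A prime p has φ(p-1) primitive roots; here φ(10) = 4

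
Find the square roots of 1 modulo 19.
The square roots of 1 mod 19 are 1 and 18. Verify: 1² = 1 ≡ 1 (mod 19)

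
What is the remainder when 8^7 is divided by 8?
By repeated squaring (mod 8): 8^{1}≡0, 8^{2}≡0, 8^{4}≡0. Then 8^{7} = 8^{4+2+1} ≡ 0 × 0 × 0 ≡ 0 (mod 8)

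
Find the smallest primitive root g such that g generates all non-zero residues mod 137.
g = 3. Powers: [3, 9, 27, 81, 106, 44, ...] generates all 136 non-zero residues.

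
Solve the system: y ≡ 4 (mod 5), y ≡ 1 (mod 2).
M = 5 × 2 = 10. M₁ = 2, y₁ ≡ 3 (mod 5). M₂ = 5, y₂ ≡ 1 (mod 2). y = 4×2×3 + 1×5×1 ≡ 9 (mod 10)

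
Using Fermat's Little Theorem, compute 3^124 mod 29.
By Fermat: 3^{28} ≡ 1 mod 29. 124 = 4×28 + 12. So 3^{124} ≡ 3^{12} ≡ 16 mod 29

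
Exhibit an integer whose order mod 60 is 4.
17 has order 4 mod 60 since 17^{4} ≡ 1 (mod 60) and no smaller power works.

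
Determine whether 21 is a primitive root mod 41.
21^{20} ≡ 1 mod 41 and 20 < 40, so ord_41(21) = 20 ≠ 40 and 21 is not a primitive root.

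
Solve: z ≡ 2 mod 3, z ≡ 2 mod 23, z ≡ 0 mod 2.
M = 3 × 23 × 2 = 138. M₁ = 46, y₁ ≡ 1 mod 3. M₂ = 6, y₂ ≡ 4 mod 23. M₃ = 69, y₃ ≡ 1 mod 2. z = 2×46×1 + 2×6×4 + 0×69×1 ≡ 2 mod 138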